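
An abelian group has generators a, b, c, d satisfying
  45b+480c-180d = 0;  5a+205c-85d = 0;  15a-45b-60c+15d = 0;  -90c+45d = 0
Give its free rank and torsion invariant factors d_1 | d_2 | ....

Answer: M ≅ ℤ/5 ⊕ ℤ/15 ⊕ ℤ/45 ⊕ ℤ/45

Derivation:
rank_ℚ(R)=4; free=4−4=0
SNF(R) diag = [5, 15, 45, 45] → torsion [5, 15, 45, 45]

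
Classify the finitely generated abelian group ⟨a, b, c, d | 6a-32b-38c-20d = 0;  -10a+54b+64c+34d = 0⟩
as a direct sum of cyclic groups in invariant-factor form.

Answer: M ≅ ℤ^2 ⊕ ℤ/2 ⊕ ℤ/2

Derivation:
rank_ℚ(R)=2; free=4−2=2
SNF(R) diag = [2, 2] → torsion [2, 2]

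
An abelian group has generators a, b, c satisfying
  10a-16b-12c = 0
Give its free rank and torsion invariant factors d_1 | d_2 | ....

rank_ℚ(R)=1; free=3−1=2
SNF(R) diag = [2] → torsion [2]

Answer: M ≅ ℤ^2 ⊕ ℤ/2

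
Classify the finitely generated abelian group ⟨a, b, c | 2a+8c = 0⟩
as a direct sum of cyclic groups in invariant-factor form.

Answer: M ≅ ℤ^2 ⊕ ℤ/2

Derivation:
rank_ℚ(R)=1; free=3−1=2
SNF(R) diag = [2] → torsion [2]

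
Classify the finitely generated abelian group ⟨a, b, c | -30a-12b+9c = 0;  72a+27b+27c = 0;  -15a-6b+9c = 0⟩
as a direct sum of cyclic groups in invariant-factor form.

Answer: M ≅ ℤ/3 ⊕ ℤ/9 ⊕ ℤ/9

Derivation:
rank_ℚ(R)=3; free=3−3=0
SNF(R) diag = [3, 9, 9] → torsion [3, 9, 9]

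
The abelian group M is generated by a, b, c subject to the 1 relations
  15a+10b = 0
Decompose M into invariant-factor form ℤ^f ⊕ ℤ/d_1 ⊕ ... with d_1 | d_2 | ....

rank_ℚ(R)=1; free=3−1=2
SNF(R) diag = [5] → torsion [5]

Answer: M ≅ ℤ^2 ⊕ ℤ/5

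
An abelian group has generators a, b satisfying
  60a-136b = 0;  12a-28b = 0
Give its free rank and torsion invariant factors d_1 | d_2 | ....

rank_ℚ(R)=2; free=2−2=0
SNF(R) diag = [4, 12] → torsion [4, 12]

Answer: M ≅ ℤ/4 ⊕ ℤ/12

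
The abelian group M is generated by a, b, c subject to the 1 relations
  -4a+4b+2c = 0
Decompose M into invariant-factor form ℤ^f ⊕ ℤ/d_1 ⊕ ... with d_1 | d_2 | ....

rank_ℚ(R)=1; free=3−1=2
SNF(R) diag = [2] → torsion [2]

Answer: M ≅ ℤ^2 ⊕ ℤ/2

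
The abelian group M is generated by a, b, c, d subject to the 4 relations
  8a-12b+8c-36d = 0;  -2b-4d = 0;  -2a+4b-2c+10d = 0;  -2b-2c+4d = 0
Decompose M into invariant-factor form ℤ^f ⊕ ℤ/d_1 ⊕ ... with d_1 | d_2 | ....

rank_ℚ(R)=4; free=4−4=0
SNF(R) diag = [2, 2, 2, 4] → torsion [2, 2, 2, 4]

Answer: M ≅ ℤ/2 ⊕ ℤ/2 ⊕ ℤ/2 ⊕ ℤ/4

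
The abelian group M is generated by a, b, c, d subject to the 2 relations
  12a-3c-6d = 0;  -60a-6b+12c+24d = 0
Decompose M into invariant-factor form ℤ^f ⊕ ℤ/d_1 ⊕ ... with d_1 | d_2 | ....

Answer: M ≅ ℤ^2 ⊕ ℤ/3 ⊕ ℤ/6

Derivation:
rank_ℚ(R)=2; free=4−2=2
SNF(R) diag = [3, 6] → torsion [3, 6]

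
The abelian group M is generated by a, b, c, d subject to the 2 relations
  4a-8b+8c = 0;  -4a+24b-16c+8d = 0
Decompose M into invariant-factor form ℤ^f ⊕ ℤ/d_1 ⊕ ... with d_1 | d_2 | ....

Answer: M ≅ ℤ^2 ⊕ ℤ/4 ⊕ ℤ/8

Derivation:
rank_ℚ(R)=2; free=4−2=2
SNF(R) diag = [4, 8] → torsion [4, 8]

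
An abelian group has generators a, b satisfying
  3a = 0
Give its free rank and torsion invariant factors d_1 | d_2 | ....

Answer: M ≅ ℤ^1 ⊕ ℤ/3

Derivation:
rank_ℚ(R)=1; free=2−1=1
SNF(R) diag = [3] → torsion [3]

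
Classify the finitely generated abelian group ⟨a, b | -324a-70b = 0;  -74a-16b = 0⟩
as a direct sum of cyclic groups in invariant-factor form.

Answer: M ≅ ℤ/2 ⊕ ℤ/2

Derivation:
rank_ℚ(R)=2; free=2−2=0
SNF(R) diag = [2, 2] → torsion [2, 2]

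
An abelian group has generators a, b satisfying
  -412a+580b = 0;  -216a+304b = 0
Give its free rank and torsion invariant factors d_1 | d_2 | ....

rank_ℚ(R)=2; free=2−2=0
SNF(R) diag = [4, 8] → torsion [4, 8]

Answer: M ≅ ℤ/4 ⊕ ℤ/8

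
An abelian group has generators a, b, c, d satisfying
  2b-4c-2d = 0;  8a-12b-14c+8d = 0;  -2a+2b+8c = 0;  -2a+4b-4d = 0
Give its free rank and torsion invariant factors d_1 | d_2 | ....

Answer: M ≅ ℤ/2 ⊕ ℤ/2 ⊕ ℤ/2 ⊕ ℤ/2

Derivation:
rank_ℚ(R)=4; free=4−4=0
SNF(R) diag = [2, 2, 2, 2] → torsion [2, 2, 2, 2]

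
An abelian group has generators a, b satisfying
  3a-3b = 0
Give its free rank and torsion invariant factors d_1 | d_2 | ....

Answer: M ≅ ℤ^1 ⊕ ℤ/3

Derivation:
rank_ℚ(R)=1; free=2−1=1
SNF(R) diag = [3] → torsion [3]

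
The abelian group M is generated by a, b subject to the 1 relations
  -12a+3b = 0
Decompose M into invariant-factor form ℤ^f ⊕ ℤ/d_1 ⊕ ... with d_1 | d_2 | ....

Answer: M ≅ ℤ^1 ⊕ ℤ/3

Derivation:
rank_ℚ(R)=1; free=2−1=1
SNF(R) diag = [3] → torsion [3]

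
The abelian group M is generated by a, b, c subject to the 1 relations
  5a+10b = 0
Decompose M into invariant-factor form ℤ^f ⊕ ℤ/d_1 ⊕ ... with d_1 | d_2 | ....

Answer: M ≅ ℤ^2 ⊕ ℤ/5

Derivation:
rank_ℚ(R)=1; free=3−1=2
SNF(R) diag = [5] → torsion [5]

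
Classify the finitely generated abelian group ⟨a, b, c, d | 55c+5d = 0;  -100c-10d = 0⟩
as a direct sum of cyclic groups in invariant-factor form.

Answer: M ≅ ℤ^2 ⊕ ℤ/5 ⊕ ℤ/10

Derivation:
rank_ℚ(R)=2; free=4−2=2
SNF(R) diag = [5, 10] → torsion [5, 10]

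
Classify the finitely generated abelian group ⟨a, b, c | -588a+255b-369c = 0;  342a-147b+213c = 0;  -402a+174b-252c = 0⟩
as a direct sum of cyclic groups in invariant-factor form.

rank_ℚ(R)=3; free=3−3=0
SNF(R) diag = [3, 6, 6] → torsion [3, 6, 6]

Answer: M ≅ ℤ/3 ⊕ ℤ/6 ⊕ ℤ/6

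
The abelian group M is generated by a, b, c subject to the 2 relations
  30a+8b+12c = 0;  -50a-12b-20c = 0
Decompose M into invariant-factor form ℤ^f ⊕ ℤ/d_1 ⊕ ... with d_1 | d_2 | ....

Answer: M ≅ ℤ^1 ⊕ ℤ/2 ⊕ ℤ/4

Derivation:
rank_ℚ(R)=2; free=3−2=1
SNF(R) diag = [2, 4] → torsion [2, 4]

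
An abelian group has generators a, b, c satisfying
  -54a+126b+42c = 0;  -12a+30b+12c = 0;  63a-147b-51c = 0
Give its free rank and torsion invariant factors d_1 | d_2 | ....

rank_ℚ(R)=3; free=3−3=0
SNF(R) diag = [3, 6, 12] → torsion [3, 6, 12]

Answer: M ≅ ℤ/3 ⊕ ℤ/6 ⊕ ℤ/12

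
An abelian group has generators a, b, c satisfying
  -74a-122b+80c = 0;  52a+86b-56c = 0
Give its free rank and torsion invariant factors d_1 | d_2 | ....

Answer: M ≅ ℤ^1 ⊕ ℤ/2 ⊕ ℤ/2

Derivation:
rank_ℚ(R)=2; free=3−2=1
SNF(R) diag = [2, 2] → torsion [2, 2]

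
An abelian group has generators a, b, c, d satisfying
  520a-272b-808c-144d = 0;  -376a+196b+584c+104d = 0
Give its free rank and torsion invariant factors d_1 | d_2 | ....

rank_ℚ(R)=2; free=4−2=2
SNF(R) diag = [4, 8] → torsion [4, 8]

Answer: M ≅ ℤ^2 ⊕ ℤ/4 ⊕ ℤ/8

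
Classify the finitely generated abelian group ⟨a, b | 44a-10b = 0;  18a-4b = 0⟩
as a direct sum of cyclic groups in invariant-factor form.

Answer: M ≅ ℤ/2 ⊕ ℤ/2

Derivation:
rank_ℚ(R)=2; free=2−2=0
SNF(R) diag = [2, 2] → torsion [2, 2]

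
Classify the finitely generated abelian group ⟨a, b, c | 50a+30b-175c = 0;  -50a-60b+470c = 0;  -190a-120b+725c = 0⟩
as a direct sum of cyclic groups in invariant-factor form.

rank_ℚ(R)=3; free=3−3=0
SNF(R) diag = [5, 10, 30] → torsion [5, 10, 30]

Answer: M ≅ ℤ/5 ⊕ ℤ/10 ⊕ ℤ/30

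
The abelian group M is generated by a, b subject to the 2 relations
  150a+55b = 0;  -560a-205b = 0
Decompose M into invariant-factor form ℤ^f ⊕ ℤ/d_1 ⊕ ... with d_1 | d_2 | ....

Answer: M ≅ ℤ/5 ⊕ ℤ/10

Derivation:
rank_ℚ(R)=2; free=2−2=0
SNF(R) diag = [5, 10] → torsion [5, 10]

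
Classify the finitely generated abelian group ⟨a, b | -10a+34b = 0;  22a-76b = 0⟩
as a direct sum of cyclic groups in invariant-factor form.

rank_ℚ(R)=2; free=2−2=0
SNF(R) diag = [2, 6] → torsion [2, 6]

Answer: M ≅ ℤ/2 ⊕ ℤ/6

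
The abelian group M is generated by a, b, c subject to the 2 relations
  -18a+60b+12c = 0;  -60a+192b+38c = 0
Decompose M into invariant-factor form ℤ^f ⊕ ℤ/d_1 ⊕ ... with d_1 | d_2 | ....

rank_ℚ(R)=2; free=3−2=1
SNF(R) diag = [2, 6] → torsion [2, 6]

Answer: M ≅ ℤ^1 ⊕ ℤ/2 ⊕ ℤ/6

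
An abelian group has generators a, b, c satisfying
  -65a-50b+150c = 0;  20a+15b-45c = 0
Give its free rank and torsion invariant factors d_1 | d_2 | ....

rank_ℚ(R)=2; free=3−2=1
SNF(R) diag = [5, 5] → torsion [5, 5]

Answer: M ≅ ℤ^1 ⊕ ℤ/5 ⊕ ℤ/5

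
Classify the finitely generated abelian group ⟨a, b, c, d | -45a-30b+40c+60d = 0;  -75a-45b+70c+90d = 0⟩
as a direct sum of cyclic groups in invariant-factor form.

Answer: M ≅ ℤ^2 ⊕ ℤ/5 ⊕ ℤ/15

Derivation:
rank_ℚ(R)=2; free=4−2=2
SNF(R) diag = [5, 15] → torsion [5, 15]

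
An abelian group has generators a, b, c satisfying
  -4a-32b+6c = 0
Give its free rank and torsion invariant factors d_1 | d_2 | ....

rank_ℚ(R)=1; free=3−1=2
SNF(R) diag = [2] → torsion [2]

Answer: M ≅ ℤ^2 ⊕ ℤ/2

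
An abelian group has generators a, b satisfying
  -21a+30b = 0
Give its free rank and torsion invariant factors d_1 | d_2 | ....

rank_ℚ(R)=1; free=2−1=1
SNF(R) diag = [3] → torsion [3]

Answer: M ≅ ℤ^1 ⊕ ℤ/3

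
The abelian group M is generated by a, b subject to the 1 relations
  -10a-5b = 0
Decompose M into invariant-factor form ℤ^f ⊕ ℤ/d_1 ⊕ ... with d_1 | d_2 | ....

rank_ℚ(R)=1; free=2−1=1
SNF(R) diag = [5] → torsion [5]

Answer: M ≅ ℤ^1 ⊕ ℤ/5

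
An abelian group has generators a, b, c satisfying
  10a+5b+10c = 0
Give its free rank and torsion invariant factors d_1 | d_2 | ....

rank_ℚ(R)=1; free=3−1=2
SNF(R) diag = [5] → torsion [5]

Answer: M ≅ ℤ^2 ⊕ ℤ/5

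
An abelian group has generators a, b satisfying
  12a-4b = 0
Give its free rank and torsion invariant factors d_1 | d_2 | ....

Answer: M ≅ ℤ^1 ⊕ ℤ/4

Derivation:
rank_ℚ(R)=1; free=2−1=1
SNF(R) diag = [4] → torsion [4]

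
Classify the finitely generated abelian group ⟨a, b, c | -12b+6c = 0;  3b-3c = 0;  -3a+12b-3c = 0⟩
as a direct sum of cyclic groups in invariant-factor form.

rank_ℚ(R)=3; free=3−3=0
SNF(R) diag = [3, 3, 6] → torsion [3, 3, 6]

Answer: M ≅ ℤ/3 ⊕ ℤ/3 ⊕ ℤ/6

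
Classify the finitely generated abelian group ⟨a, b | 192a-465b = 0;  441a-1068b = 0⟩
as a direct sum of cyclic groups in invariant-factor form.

Answer: M ≅ ℤ/3 ⊕ ℤ/3

Derivation:
rank_ℚ(R)=2; free=2−2=0
SNF(R) diag = [3, 3] → torsion [3, 3]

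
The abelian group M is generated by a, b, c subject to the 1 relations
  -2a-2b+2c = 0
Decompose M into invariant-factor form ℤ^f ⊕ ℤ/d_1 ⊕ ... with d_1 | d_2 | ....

Answer: M ≅ ℤ^2 ⊕ ℤ/2

Derivation:
rank_ℚ(R)=1; free=3−1=2
SNF(R) diag = [2] → torsion [2]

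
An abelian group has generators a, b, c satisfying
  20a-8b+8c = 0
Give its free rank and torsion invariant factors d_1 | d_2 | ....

Answer: M ≅ ℤ^2 ⊕ ℤ/4

Derivation:
rank_ℚ(R)=1; free=3−1=2
SNF(R) diag = [4] → torsion [4]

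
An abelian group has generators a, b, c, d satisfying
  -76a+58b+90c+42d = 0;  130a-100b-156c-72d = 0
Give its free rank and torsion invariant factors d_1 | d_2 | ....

rank_ℚ(R)=2; free=4−2=2
SNF(R) diag = [2, 6] → torsion [2, 6]

Answer: M ≅ ℤ^2 ⊕ ℤ/2 ⊕ ℤ/6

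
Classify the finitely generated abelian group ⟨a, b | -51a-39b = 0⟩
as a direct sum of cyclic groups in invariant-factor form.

Answer: M ≅ ℤ^1 ⊕ ℤ/3

Derivation:
rank_ℚ(R)=1; free=2−1=1
SNF(R) diag = [3] → torsion [3]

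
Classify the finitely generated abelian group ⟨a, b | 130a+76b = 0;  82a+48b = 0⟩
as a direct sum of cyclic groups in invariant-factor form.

Answer: M ≅ ℤ/2 ⊕ ℤ/4

Derivation:
rank_ℚ(R)=2; free=2−2=0
SNF(R) diag = [2, 4] → torsion [2, 4]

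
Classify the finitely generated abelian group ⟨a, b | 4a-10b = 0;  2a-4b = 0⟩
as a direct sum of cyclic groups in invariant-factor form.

rank_ℚ(R)=2; free=2−2=0
SNF(R) diag = [2, 2] → torsion [2, 2]

Answer: M ≅ ℤ/2 ⊕ ℤ/2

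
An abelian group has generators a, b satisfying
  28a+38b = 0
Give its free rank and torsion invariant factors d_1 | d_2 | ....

rank_ℚ(R)=1; free=2−1=1
SNF(R) diag = [2] → torsion [2]

Answer: M ≅ ℤ^1 ⊕ ℤ/2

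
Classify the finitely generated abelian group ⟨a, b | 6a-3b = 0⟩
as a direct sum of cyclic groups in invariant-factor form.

rank_ℚ(R)=1; free=2−1=1
SNF(R) diag = [3] → torsion [3]

Answer: M ≅ ℤ^1 ⊕ ℤ/3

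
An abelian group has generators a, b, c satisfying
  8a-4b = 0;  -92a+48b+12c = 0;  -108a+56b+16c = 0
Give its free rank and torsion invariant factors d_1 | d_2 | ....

Answer: M ≅ ℤ/4 ⊕ ℤ/4 ⊕ ℤ/4

Derivation:
rank_ℚ(R)=3; free=3−3=0
SNF(R) diag = [4, 4, 4] → torsion [4, 4, 4]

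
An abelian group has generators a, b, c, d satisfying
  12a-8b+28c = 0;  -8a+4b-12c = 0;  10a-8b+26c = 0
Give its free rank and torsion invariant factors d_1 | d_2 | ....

Answer: M ≅ ℤ^1 ⊕ ℤ/2 ⊕ ℤ/4 ⊕ ℤ/8

Derivation:
rank_ℚ(R)=3; free=4−3=1
SNF(R) diag = [2, 4, 8] → torsion [2, 4, 8]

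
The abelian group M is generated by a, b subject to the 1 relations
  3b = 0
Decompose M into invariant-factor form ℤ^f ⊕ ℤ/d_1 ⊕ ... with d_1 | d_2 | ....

Answer: M ≅ ℤ^1 ⊕ ℤ/3

Derivation:
rank_ℚ(R)=1; free=2−1=1
SNF(R) diag = [3] → torsion [3]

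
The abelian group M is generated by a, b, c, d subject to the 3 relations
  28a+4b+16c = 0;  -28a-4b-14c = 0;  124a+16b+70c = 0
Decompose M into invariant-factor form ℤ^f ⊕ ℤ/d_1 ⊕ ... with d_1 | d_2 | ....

rank_ℚ(R)=3; free=4−3=1
SNF(R) diag = [2, 4, 12] → torsion [2, 4, 12]

Answer: M ≅ ℤ^1 ⊕ ℤ/2 ⊕ ℤ/4 ⊕ ℤ/12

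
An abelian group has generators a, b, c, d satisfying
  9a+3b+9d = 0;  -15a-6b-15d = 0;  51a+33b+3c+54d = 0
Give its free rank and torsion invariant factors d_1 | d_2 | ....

rank_ℚ(R)=3; free=4−3=1
SNF(R) diag = [3, 3, 3] → torsion [3, 3, 3]

Answer: M ≅ ℤ^1 ⊕ ℤ/3 ⊕ ℤ/3 ⊕ ℤ/3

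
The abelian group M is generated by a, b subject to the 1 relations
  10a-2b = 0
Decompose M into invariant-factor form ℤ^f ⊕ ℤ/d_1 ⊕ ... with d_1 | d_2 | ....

Answer: M ≅ ℤ^1 ⊕ ℤ/2

Derivation:
rank_ℚ(R)=1; free=2−1=1
SNF(R) diag = [2] → torsion [2]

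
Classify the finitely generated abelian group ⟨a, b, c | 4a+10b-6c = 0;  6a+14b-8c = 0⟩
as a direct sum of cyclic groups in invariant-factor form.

rank_ℚ(R)=2; free=3−2=1
SNF(R) diag = [2, 2] → torsion [2, 2]

Answer: M ≅ ℤ^1 ⊕ ℤ/2 ⊕ ℤ/2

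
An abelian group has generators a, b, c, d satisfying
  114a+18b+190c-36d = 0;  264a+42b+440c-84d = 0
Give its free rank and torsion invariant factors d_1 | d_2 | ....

rank_ℚ(R)=2; free=4−2=2
SNF(R) diag = [2, 6] → torsion [2, 6]

Answer: M ≅ ℤ^2 ⊕ ℤ/2 ⊕ ℤ/6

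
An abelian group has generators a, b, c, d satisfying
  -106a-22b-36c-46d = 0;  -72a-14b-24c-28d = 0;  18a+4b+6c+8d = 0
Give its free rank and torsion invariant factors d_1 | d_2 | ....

rank_ℚ(R)=3; free=4−3=1
SNF(R) diag = [2, 2, 6] → torsion [2, 2, 6]

Answer: M ≅ ℤ^1 ⊕ ℤ/2 ⊕ ℤ/2 ⊕ ℤ/6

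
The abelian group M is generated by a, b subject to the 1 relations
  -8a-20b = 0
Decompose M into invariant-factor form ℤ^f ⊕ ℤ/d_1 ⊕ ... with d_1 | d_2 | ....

rank_ℚ(R)=1; free=2−1=1
SNF(R) diag = [4] → torsion [4]

Answer: M ≅ ℤ^1 ⊕ ℤ/4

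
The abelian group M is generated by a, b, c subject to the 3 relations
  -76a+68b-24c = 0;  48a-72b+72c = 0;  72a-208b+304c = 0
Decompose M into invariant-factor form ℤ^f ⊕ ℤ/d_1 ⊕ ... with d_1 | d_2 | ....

Answer: M ≅ ℤ/4 ⊕ ℤ/8 ⊕ ℤ/24

Derivation:
rank_ℚ(R)=3; free=3−3=0
SNF(R) diag = [4, 8, 24] → torsion [4, 8, 24]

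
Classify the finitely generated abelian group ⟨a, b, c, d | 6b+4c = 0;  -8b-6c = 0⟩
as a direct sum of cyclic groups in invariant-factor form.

Answer: M ≅ ℤ^2 ⊕ ℤ/2 ⊕ ℤ/2

Derivation:
rank_ℚ(R)=2; free=4−2=2
SNF(R) diag = [2, 2] → torsion [2, 2]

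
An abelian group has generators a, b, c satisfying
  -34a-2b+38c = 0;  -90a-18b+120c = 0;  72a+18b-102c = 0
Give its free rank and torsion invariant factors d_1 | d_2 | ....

rank_ℚ(R)=3; free=3−3=0
SNF(R) diag = [2, 6, 18] → torsion [2, 6, 18]

Answer: M ≅ ℤ/2 ⊕ ℤ/6 ⊕ ℤ/18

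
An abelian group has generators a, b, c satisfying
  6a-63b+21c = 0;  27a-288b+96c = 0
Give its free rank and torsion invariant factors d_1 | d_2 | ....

rank_ℚ(R)=2; free=3−2=1
SNF(R) diag = [3, 3] → torsion [3, 3]

Answer: M ≅ ℤ^1 ⊕ ℤ/3 ⊕ ℤ/3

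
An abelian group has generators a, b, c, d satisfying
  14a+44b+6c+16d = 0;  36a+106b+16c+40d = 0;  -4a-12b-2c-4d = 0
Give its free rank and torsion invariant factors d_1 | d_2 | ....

rank_ℚ(R)=3; free=4−3=1
SNF(R) diag = [2, 2, 6] → torsion [2, 2, 6]

Answer: M ≅ ℤ^1 ⊕ ℤ/2 ⊕ ℤ/2 ⊕ ℤ/6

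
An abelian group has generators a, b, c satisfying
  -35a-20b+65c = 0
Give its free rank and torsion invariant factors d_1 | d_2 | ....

rank_ℚ(R)=1; free=3−1=2
SNF(R) diag = [5] → torsion [5]

Answer: M ≅ ℤ^2 ⊕ ℤ/5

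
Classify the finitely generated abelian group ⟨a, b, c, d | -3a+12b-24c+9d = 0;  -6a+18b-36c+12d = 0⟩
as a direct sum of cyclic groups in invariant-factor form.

rank_ℚ(R)=2; free=4−2=2
SNF(R) diag = [3, 6] → torsion [3, 6]

Answer: M ≅ ℤ^2 ⊕ ℤ/3 ⊕ ℤ/6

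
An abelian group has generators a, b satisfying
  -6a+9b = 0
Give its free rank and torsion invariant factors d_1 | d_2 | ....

rank_ℚ(R)=1; free=2−1=1
SNF(R) diag = [3] → torsion [3]

Answer: M ≅ ℤ^1 ⊕ ℤ/3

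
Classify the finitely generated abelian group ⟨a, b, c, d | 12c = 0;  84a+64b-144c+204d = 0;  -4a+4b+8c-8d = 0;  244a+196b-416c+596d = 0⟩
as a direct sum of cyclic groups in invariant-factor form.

rank_ℚ(R)=4; free=4−4=0
SNF(R) diag = [4, 4, 12, 36] → torsion [4, 4, 12, 36]

Answer: M ≅ ℤ/4 ⊕ ℤ/4 ⊕ ℤ/12 ⊕ ℤ/36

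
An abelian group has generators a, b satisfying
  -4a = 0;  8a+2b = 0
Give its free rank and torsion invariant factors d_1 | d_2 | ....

Answer: M ≅ ℤ/2 ⊕ ℤ/4

Derivation:
rank_ℚ(R)=2; free=2−2=0
SNF(R) diag = [2, 4] → torsion [2, 4]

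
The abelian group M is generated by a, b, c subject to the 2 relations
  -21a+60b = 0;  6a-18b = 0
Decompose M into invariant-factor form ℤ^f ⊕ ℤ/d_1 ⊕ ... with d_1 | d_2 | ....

rank_ℚ(R)=2; free=3−2=1
SNF(R) diag = [3, 6] → torsion [3, 6]

Answer: M ≅ ℤ^1 ⊕ ℤ/3 ⊕ ℤ/6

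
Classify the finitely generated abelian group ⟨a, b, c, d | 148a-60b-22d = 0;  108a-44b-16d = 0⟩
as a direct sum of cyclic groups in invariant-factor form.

Answer: M ≅ ℤ^2 ⊕ ℤ/2 ⊕ ℤ/4

Derivation:
rank_ℚ(R)=2; free=4−2=2
SNF(R) diag = [2, 4] → torsion [2, 4]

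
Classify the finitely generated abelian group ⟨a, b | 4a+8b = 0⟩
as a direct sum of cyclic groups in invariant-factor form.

rank_ℚ(R)=1; free=2−1=1
SNF(R) diag = [4] → torsion [4]

Answer: M ≅ ℤ^1 ⊕ ℤ/4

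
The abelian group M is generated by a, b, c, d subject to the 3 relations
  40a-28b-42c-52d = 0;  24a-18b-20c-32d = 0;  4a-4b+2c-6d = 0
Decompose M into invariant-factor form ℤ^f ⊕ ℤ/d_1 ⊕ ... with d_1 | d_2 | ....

rank_ℚ(R)=3; free=4−3=1
SNF(R) diag = [2, 2, 2] → torsion [2, 2, 2]

Answer: M ≅ ℤ^1 ⊕ ℤ/2 ⊕ ℤ/2 ⊕ ℤ/2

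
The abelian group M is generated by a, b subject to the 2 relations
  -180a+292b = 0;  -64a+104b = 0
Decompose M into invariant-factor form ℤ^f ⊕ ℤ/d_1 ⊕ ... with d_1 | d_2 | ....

Answer: M ≅ ℤ/4 ⊕ ℤ/8

Derivation:
rank_ℚ(R)=2; free=2−2=0
SNF(R) diag = [4, 8] → torsion [4, 8]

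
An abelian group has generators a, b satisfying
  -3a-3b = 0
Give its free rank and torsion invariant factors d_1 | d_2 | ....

Answer: M ≅ ℤ^1 ⊕ ℤ/3

Derivation:
rank_ℚ(R)=1; free=2−1=1
SNF(R) diag = [3] → torsion [3]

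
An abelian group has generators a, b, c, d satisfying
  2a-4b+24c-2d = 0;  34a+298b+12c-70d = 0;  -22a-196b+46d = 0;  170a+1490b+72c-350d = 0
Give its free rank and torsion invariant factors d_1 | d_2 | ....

Answer: M ≅ ℤ/2 ⊕ ℤ/6 ⊕ ℤ/12 ⊕ ℤ/24

Derivation:
rank_ℚ(R)=4; free=4−4=0
SNF(R) diag = [2, 6, 12, 24] → torsion [2, 6, 12, 24]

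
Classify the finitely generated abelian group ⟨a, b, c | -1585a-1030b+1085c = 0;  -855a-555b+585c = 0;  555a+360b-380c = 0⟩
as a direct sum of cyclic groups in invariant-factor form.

rank_ℚ(R)=3; free=3−3=0
SNF(R) diag = [5, 5, 15] → torsion [5, 5, 15]

Answer: M ≅ ℤ/5 ⊕ ℤ/5 ⊕ ℤ/15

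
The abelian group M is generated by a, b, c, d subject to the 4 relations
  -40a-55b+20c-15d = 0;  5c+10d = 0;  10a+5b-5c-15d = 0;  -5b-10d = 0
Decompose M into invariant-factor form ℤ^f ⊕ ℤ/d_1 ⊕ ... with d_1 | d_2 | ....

Answer: M ≅ ℤ/5 ⊕ ℤ/5 ⊕ ℤ/5 ⊕ ℤ/10

Derivation:
rank_ℚ(R)=4; free=4−4=0
SNF(R) diag = [5, 5, 5, 10] → torsion [5, 5, 5, 10]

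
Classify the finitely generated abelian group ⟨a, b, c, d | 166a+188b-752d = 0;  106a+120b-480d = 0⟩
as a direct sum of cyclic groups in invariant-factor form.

rank_ℚ(R)=2; free=4−2=2
SNF(R) diag = [2, 4] → torsion [2, 4]

Answer: M ≅ ℤ^2 ⊕ ℤ/2 ⊕ ℤ/4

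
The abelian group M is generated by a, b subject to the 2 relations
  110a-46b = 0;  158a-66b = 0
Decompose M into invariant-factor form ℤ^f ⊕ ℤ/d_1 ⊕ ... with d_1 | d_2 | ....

Answer: M ≅ ℤ/2 ⊕ ℤ/4

Derivation:
rank_ℚ(R)=2; free=2−2=0
SNF(R) diag = [2, 4] → torsion [2, 4]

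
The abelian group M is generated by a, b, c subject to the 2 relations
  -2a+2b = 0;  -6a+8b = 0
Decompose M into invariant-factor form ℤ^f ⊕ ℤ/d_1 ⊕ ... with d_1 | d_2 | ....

rank_ℚ(R)=2; free=3−2=1
SNF(R) diag = [2, 2] → torsion [2, 2]

Answer: M ≅ ℤ^1 ⊕ ℤ/2 ⊕ ℤ/2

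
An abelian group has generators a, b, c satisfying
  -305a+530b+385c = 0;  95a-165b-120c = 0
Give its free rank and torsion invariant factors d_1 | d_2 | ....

Answer: M ≅ ℤ^1 ⊕ ℤ/5 ⊕ ℤ/5

Derivation:
rank_ℚ(R)=2; free=3−2=1
SNF(R) diag = [5, 5] → torsion [5, 5]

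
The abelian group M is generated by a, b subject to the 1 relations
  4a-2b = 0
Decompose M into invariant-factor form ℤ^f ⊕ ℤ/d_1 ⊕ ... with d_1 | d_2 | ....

rank_ℚ(R)=1; free=2−1=1
SNF(R) diag = [2] → torsion [2]

Answer: M ≅ ℤ^1 ⊕ ℤ/2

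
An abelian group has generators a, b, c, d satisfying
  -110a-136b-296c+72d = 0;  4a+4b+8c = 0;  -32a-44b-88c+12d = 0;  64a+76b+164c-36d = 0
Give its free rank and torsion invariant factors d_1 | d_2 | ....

rank_ℚ(R)=4; free=4−4=0
SNF(R) diag = [2, 4, 12, 12] → torsion [2, 4, 12, 12]

Answer: M ≅ ℤ/2 ⊕ ℤ/4 ⊕ ℤ/12 ⊕ ℤ/12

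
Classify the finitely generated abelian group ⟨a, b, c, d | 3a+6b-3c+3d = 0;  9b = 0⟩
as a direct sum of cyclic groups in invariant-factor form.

Answer: M ≅ ℤ^2 ⊕ ℤ/3 ⊕ ℤ/9

Derivation:
rank_ℚ(R)=2; free=4−2=2
SNF(R) diag = [3, 9] → torsion [3, 9]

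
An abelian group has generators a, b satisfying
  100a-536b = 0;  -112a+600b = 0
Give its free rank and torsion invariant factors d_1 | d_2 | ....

Answer: M ≅ ℤ/4 ⊕ ℤ/8

Derivation:
rank_ℚ(R)=2; free=2−2=0
SNF(R) diag = [4, 8] → torsion [4, 8]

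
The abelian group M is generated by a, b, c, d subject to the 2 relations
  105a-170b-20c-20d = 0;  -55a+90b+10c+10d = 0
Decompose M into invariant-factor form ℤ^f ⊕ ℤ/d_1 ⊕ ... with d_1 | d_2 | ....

Answer: M ≅ ℤ^2 ⊕ ℤ/5 ⊕ ℤ/10

Derivation:
rank_ℚ(R)=2; free=4−2=2
SNF(R) diag = [5, 10] → torsion [5, 10]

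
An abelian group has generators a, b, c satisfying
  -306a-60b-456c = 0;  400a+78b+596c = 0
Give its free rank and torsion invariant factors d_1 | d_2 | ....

Answer: M ≅ ℤ^1 ⊕ ℤ/2 ⊕ ℤ/6

Derivation:
rank_ℚ(R)=2; free=3−2=1
SNF(R) diag = [2, 6] → torsion [2, 6]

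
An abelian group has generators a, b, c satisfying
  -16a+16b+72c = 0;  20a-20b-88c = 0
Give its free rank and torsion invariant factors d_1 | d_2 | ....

Answer: M ≅ ℤ^1 ⊕ ℤ/4 ⊕ ℤ/8

Derivation:
rank_ℚ(R)=2; free=3−2=1
SNF(R) diag = [4, 8] → torsion [4, 8]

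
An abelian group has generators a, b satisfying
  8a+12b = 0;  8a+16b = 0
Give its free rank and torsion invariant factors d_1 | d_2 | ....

rank_ℚ(R)=2; free=2−2=0
SNF(R) diag = [4, 8] → torsion [4, 8]

Answer: M ≅ ℤ/4 ⊕ ℤ/8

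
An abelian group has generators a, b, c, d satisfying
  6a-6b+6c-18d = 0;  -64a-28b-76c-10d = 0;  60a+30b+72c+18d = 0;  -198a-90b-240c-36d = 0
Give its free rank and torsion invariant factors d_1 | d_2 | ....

Answer: M ≅ ℤ/2 ⊕ ℤ/6 ⊕ ℤ/6 ⊕ ℤ/18

Derivation:
rank_ℚ(R)=4; free=4−4=0
SNF(R) diag = [2, 6, 6, 18] → torsion [2, 6, 6, 18]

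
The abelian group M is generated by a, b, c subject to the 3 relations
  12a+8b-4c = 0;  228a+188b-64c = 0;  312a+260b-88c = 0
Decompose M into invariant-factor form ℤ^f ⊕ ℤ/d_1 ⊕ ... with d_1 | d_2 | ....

rank_ℚ(R)=3; free=3−3=0
SNF(R) diag = [4, 12, 12] → torsion [4, 12, 12]

Answer: M ≅ ℤ/4 ⊕ ℤ/12 ⊕ ℤ/12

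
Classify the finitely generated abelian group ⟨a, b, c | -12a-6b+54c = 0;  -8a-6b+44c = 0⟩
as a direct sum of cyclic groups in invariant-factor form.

rank_ℚ(R)=2; free=3−2=1
SNF(R) diag = [2, 6] → torsion [2, 6]

Answer: M ≅ ℤ^1 ⊕ ℤ/2 ⊕ ℤ/6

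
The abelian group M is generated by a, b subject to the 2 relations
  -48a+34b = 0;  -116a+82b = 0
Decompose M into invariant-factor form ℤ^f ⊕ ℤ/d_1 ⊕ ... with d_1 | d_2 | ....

Answer: M ≅ ℤ/2 ⊕ ℤ/4

Derivation:
rank_ℚ(R)=2; free=2−2=0
SNF(R) diag = [2, 4] → torsion [2, 4]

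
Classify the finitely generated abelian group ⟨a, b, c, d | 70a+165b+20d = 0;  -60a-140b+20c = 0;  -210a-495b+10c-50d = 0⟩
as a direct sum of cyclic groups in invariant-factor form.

rank_ℚ(R)=3; free=4−3=1
SNF(R) diag = [5, 10, 20] → torsion [5, 10, 20]

Answer: M ≅ ℤ^1 ⊕ ℤ/5 ⊕ ℤ/10 ⊕ ℤ/20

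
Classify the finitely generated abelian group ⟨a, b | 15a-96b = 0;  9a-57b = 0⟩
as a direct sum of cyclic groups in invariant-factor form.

rank_ℚ(R)=2; free=2−2=0
SNF(R) diag = [3, 3] → torsion [3, 3]

Answer: M ≅ ℤ/3 ⊕ ℤ/3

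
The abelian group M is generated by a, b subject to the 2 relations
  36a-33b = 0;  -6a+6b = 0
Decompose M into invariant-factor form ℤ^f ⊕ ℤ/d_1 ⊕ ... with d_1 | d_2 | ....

Answer: M ≅ ℤ/3 ⊕ ℤ/6

Derivation:
rank_ℚ(R)=2; free=2−2=0
SNF(R) diag = [3, 6] → torsion [3, 6]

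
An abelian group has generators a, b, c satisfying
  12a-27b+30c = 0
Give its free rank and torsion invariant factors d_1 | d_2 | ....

rank_ℚ(R)=1; free=3−1=2
SNF(R) diag = [3] → torsion [3]

Answer: M ≅ ℤ^2 ⊕ ℤ/3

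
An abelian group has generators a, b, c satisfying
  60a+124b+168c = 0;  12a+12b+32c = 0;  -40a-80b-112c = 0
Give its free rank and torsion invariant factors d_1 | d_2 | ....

Answer: M ≅ ℤ/4 ⊕ ℤ/8 ⊕ ℤ/8

Derivation:
rank_ℚ(R)=3; free=3−3=0
SNF(R) diag = [4, 8, 8] → torsion [4, 8, 8]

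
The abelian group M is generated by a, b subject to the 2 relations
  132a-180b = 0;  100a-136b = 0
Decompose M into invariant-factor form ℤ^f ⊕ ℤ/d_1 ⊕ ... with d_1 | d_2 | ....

Answer: M ≅ ℤ/4 ⊕ ℤ/12

Derivation:
rank_ℚ(R)=2; free=2−2=0
SNF(R) diag = [4, 12] → torsion [4, 12]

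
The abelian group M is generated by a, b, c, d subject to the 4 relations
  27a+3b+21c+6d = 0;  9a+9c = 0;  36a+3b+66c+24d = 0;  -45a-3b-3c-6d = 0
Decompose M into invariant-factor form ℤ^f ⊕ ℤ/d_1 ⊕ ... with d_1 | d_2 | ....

Answer: M ≅ ℤ/3 ⊕ ℤ/9 ⊕ ℤ/18 ⊕ ℤ/36

Derivation:
rank_ℚ(R)=4; free=4−4=0
SNF(R) diag = [3, 9, 18, 36] → torsion [3, 9, 18, 36]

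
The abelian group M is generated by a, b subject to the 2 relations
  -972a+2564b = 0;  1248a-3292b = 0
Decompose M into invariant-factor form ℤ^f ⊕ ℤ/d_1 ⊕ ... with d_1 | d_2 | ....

rank_ℚ(R)=2; free=2−2=0
SNF(R) diag = [4, 12] → torsion [4, 12]

Answer: M ≅ ℤ/4 ⊕ ℤ/12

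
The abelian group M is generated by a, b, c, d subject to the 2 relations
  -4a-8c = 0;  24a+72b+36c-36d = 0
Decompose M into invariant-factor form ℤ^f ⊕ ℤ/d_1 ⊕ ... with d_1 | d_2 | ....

Answer: M ≅ ℤ^2 ⊕ ℤ/4 ⊕ ℤ/12

Derivation:
rank_ℚ(R)=2; free=4−2=2
SNF(R) diag = [4, 12] → torsion [4, 12]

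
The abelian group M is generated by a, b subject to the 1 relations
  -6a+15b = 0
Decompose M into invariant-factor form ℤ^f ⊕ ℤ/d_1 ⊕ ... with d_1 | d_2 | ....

Answer: M ≅ ℤ^1 ⊕ ℤ/3

Derivation:
rank_ℚ(R)=1; free=2−1=1
SNF(R) diag = [3] → torsion [3]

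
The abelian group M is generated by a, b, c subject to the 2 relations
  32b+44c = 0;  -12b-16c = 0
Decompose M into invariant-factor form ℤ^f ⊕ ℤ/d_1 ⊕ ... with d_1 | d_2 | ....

rank_ℚ(R)=2; free=3−2=1
SNF(R) diag = [4, 4] → torsion [4, 4]

Answer: M ≅ ℤ^1 ⊕ ℤ/4 ⊕ ℤ/4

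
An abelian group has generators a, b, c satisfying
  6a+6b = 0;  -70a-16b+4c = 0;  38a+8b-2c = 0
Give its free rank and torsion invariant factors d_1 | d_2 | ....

Answer: M ≅ ℤ/2 ⊕ ℤ/6 ⊕ ℤ/6

Derivation:
rank_ℚ(R)=3; free=3−3=0
SNF(R) diag = [2, 6, 6] → torsion [2, 6, 6]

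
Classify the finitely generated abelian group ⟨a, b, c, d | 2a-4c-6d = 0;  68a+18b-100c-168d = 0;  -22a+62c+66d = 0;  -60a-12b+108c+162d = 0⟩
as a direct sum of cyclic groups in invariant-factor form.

rank_ℚ(R)=4; free=4−4=0
SNF(R) diag = [2, 6, 18, 18] → torsion [2, 6, 18, 18]

Answer: M ≅ ℤ/2 ⊕ ℤ/6 ⊕ ℤ/18 ⊕ ℤ/18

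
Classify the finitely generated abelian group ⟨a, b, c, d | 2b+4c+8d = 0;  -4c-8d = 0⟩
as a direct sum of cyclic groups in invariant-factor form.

Answer: M ≅ ℤ^2 ⊕ ℤ/2 ⊕ ℤ/4

Derivation:
rank_ℚ(R)=2; free=4−2=2
SNF(R) diag = [2, 4] → torsion [2, 4]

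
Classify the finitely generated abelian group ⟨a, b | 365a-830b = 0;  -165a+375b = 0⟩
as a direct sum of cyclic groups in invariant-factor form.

Answer: M ≅ ℤ/5 ⊕ ℤ/15

Derivation:
rank_ℚ(R)=2; free=2−2=0
SNF(R) diag = [5, 15] → torsion [5, 15]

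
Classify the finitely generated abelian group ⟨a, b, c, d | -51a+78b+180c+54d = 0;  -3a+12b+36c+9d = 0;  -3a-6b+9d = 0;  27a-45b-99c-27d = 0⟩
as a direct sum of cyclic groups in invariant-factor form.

rank_ℚ(R)=4; free=4−4=0
SNF(R) diag = [3, 9, 9, 18] → torsion [3, 9, 9, 18]

Answer: M ≅ ℤ/3 ⊕ ℤ/9 ⊕ ℤ/9 ⊕ ℤ/18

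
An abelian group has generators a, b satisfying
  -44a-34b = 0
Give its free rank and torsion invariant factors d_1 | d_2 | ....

rank_ℚ(R)=1; free=2−1=1
SNF(R) diag = [2] → torsion [2]

Answer: M ≅ ℤ^1 ⊕ ℤ/2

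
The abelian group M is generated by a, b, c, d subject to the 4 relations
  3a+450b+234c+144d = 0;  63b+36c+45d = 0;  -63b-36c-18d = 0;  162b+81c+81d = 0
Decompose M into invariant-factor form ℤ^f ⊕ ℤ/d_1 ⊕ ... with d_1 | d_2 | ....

rank_ℚ(R)=4; free=4−4=0
SNF(R) diag = [3, 9, 27, 81] → torsion [3, 9, 27, 81]

Answer: M ≅ ℤ/3 ⊕ ℤ/9 ⊕ ℤ/27 ⊕ ℤ/81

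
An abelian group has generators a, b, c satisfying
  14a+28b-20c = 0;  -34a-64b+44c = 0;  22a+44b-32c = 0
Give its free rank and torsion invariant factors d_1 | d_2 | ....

Answer: M ≅ ℤ/2 ⊕ ℤ/4 ⊕ ℤ/4

Derivation:
rank_ℚ(R)=3; free=3−3=0
SNF(R) diag = [2, 4, 4] → torsion [2, 4, 4]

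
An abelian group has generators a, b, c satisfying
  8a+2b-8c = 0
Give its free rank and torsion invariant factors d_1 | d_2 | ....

rank_ℚ(R)=1; free=3−1=2
SNF(R) diag = [2] → torsion [2]

Answer: M ≅ ℤ^2 ⊕ ℤ/2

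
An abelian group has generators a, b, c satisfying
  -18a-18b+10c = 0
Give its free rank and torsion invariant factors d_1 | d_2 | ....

Answer: M ≅ ℤ^2 ⊕ ℤ/2

Derivation:
rank_ℚ(R)=1; free=3−1=2
SNF(R) diag = [2] → torsion [2]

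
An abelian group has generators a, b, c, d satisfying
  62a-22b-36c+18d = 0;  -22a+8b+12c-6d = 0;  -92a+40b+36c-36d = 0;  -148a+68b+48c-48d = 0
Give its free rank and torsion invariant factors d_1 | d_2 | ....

Answer: M ≅ ℤ/2 ⊕ ℤ/6 ⊕ ℤ/12 ⊕ ℤ/12

Derivation:
rank_ℚ(R)=4; free=4−4=0
SNF(R) diag = [2, 6, 12, 12] → torsion [2, 6, 12, 12]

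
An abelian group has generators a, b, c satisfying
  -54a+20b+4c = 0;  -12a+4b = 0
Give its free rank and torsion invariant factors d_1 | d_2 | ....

Answer: M ≅ ℤ^1 ⊕ ℤ/2 ⊕ ℤ/4

Derivation:
rank_ℚ(R)=2; free=3−2=1
SNF(R) diag = [2, 4] → torsion [2, 4]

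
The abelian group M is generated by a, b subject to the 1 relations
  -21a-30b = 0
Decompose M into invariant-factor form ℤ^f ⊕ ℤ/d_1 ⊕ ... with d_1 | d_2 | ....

rank_ℚ(R)=1; free=2−1=1
SNF(R) diag = [3] → torsion [3]

Answer: M ≅ ℤ^1 ⊕ ℤ/3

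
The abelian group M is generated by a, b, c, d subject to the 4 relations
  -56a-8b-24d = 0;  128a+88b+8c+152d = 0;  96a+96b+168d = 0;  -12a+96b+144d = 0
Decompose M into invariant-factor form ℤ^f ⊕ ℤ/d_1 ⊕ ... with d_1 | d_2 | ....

Answer: M ≅ ℤ/4 ⊕ ℤ/8 ⊕ ℤ/24 ⊕ ℤ/72

Derivation:
rank_ℚ(R)=4; free=4−4=0
SNF(R) diag = [4, 8, 24, 72] → torsion [4, 8, 24, 72]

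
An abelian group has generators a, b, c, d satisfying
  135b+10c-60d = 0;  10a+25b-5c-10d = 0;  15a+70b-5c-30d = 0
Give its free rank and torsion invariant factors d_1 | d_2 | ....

rank_ℚ(R)=3; free=4−3=1
SNF(R) diag = [5, 5, 5] → torsion [5, 5, 5]

Answer: M ≅ ℤ^1 ⊕ ℤ/5 ⊕ ℤ/5 ⊕ ℤ/5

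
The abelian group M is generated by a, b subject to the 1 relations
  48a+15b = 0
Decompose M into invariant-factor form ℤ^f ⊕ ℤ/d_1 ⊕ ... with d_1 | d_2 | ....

Answer: M ≅ ℤ^1 ⊕ ℤ/3

Derivation:
rank_ℚ(R)=1; free=2−1=1
SNF(R) diag = [3] → torsion [3]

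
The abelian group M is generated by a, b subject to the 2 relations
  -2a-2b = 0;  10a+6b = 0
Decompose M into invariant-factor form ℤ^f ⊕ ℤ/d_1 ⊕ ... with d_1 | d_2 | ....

Answer: M ≅ ℤ/2 ⊕ ℤ/4

Derivation:
rank_ℚ(R)=2; free=2−2=0
SNF(R) diag = [2, 4] → torsion [2, 4]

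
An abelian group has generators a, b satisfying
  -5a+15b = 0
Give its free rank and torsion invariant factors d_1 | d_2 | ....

rank_ℚ(R)=1; free=2−1=1
SNF(R) diag = [5] → torsion [5]

Answer: M ≅ ℤ^1 ⊕ ℤ/5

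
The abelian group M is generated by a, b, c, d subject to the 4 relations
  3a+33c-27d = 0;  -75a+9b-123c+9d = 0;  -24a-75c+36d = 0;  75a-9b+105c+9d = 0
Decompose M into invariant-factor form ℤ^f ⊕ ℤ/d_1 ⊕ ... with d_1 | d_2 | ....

rank_ℚ(R)=4; free=4−4=0
SNF(R) diag = [3, 9, 9, 18] → torsion [3, 9, 9, 18]

Answer: M ≅ ℤ/3 ⊕ ℤ/9 ⊕ ℤ/9 ⊕ ℤ/18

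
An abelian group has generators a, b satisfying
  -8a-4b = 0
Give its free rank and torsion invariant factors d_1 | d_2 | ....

rank_ℚ(R)=1; free=2−1=1
SNF(R) diag = [4] → torsion [4]

Answer: M ≅ ℤ^1 ⊕ ℤ/4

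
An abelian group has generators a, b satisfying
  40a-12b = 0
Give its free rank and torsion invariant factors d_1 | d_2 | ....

Answer: M ≅ ℤ^1 ⊕ ℤ/4

Derivation:
rank_ℚ(R)=1; free=2−1=1
SNF(R) diag = [4] → torsion [4]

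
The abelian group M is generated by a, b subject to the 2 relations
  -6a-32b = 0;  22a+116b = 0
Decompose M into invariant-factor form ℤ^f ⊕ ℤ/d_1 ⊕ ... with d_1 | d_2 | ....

Answer: M ≅ ℤ/2 ⊕ ℤ/4

Derivation:
rank_ℚ(R)=2; free=2−2=0
SNF(R) diag = [2, 4] → torsion [2, 4]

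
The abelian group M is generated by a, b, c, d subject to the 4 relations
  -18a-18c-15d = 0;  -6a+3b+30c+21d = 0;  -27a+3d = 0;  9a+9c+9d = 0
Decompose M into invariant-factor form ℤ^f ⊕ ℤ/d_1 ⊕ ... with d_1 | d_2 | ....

rank_ℚ(R)=4; free=4−4=0
SNF(R) diag = [3, 3, 9, 27] → torsion [3, 3, 9, 27]

Answer: M ≅ ℤ/3 ⊕ ℤ/3 ⊕ ℤ/9 ⊕ ℤ/27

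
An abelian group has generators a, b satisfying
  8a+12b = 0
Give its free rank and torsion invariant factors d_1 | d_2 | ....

Answer: M ≅ ℤ^1 ⊕ ℤ/4

Derivation:
rank_ℚ(R)=1; free=2−1=1
SNF(R) diag = [4] → torsion [4]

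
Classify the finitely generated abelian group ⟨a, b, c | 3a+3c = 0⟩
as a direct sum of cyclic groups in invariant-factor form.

Answer: M ≅ ℤ^2 ⊕ ℤ/3

Derivation:
rank_ℚ(R)=1; free=3−1=2
SNF(R) diag = [3] → torsion [3]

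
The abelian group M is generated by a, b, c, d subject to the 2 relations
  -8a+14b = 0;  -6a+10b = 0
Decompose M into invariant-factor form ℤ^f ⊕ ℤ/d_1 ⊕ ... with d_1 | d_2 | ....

rank_ℚ(R)=2; free=4−2=2
SNF(R) diag = [2, 2] → torsion [2, 2]

Answer: M ≅ ℤ^2 ⊕ ℤ/2 ⊕ ℤ/2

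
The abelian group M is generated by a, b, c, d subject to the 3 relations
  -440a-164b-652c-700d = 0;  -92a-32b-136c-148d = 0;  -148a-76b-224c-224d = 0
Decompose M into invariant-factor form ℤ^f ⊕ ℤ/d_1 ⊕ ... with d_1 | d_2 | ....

rank_ℚ(R)=3; free=4−3=1
SNF(R) diag = [4, 12, 36] → torsion [4, 12, 36]

Answer: M ≅ ℤ^1 ⊕ ℤ/4 ⊕ ℤ/12 ⊕ ℤ/36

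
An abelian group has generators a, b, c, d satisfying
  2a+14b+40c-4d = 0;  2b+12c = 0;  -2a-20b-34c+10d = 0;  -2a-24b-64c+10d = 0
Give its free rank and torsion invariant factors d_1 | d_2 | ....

rank_ℚ(R)=4; free=4−4=0
SNF(R) diag = [2, 2, 6, 6] → torsion [2, 2, 6, 6]

Answer: M ≅ ℤ/2 ⊕ ℤ/2 ⊕ ℤ/6 ⊕ ℤ/6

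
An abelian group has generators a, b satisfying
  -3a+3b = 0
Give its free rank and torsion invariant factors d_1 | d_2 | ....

rank_ℚ(R)=1; free=2−1=1
SNF(R) diag = [3] → torsion [3]

Answer: M ≅ ℤ^1 ⊕ ℤ/3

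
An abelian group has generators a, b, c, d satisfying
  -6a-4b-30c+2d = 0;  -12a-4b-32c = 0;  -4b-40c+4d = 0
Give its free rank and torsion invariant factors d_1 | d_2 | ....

Answer: M ≅ ℤ^1 ⊕ ℤ/2 ⊕ ℤ/4 ⊕ ℤ/12

Derivation:
rank_ℚ(R)=3; free=4−3=1
SNF(R) diag = [2, 4, 12] → torsion [2, 4, 12]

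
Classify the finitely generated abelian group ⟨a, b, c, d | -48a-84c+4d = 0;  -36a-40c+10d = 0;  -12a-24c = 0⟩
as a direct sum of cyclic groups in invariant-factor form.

rank_ℚ(R)=3; free=4−3=1
SNF(R) diag = [2, 4, 12] → torsion [2, 4, 12]

Answer: M ≅ ℤ^1 ⊕ ℤ/2 ⊕ ℤ/4 ⊕ ℤ/12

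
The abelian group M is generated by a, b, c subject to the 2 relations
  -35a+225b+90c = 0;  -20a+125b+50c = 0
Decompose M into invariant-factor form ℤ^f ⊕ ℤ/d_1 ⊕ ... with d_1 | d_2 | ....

Answer: M ≅ ℤ^1 ⊕ ℤ/5 ⊕ ℤ/5

Derivation:
rank_ℚ(R)=2; free=3−2=1
SNF(R) diag = [5, 5] → torsion [5, 5]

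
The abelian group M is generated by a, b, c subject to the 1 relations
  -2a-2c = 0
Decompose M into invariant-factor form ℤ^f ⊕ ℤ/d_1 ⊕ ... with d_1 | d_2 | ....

Answer: M ≅ ℤ^2 ⊕ ℤ/2

Derivation:
rank_ℚ(R)=1; free=3−1=2
SNF(R) diag = [2] → torsion [2]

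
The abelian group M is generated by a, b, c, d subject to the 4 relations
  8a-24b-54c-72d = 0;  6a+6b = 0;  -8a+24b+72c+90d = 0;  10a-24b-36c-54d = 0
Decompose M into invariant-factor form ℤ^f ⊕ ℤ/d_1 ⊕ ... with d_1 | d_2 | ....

Answer: M ≅ ℤ/2 ⊕ ℤ/6 ⊕ ℤ/18 ⊕ ℤ/18

Derivation:
rank_ℚ(R)=4; free=4−4=0
SNF(R) diag = [2, 6, 18, 18] → torsion [2, 6, 18, 18]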